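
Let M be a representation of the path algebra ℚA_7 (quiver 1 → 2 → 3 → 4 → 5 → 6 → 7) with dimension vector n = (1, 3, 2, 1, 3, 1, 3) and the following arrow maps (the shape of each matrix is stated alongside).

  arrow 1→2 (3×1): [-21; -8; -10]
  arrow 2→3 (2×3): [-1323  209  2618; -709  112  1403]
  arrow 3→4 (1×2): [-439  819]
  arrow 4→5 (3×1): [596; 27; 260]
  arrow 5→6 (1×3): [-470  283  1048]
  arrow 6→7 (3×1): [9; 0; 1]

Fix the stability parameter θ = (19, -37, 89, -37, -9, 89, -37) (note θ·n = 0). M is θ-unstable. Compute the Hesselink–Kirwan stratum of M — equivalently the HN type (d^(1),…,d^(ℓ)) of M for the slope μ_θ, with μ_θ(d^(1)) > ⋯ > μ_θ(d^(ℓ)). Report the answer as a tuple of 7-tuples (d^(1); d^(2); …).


Barcode: M ≅ I[1,7], I[2,2], I[2,3], I[5,5]^2, I[7,7]^2. HN layers by μ_θ (5 steps, strictly decreasing):
  μ^(1)=89; μ^(2)=26; μ^(3)=43/3; μ^(4)=-9; μ^(5)=-37

((0, 0, 1, 0, 0, 0, 0); (0, 0, 0, 0, 0, 1, 1); (0, 0, 1, 1, 1, 0, 0); (1, 1, 0, 0, 2, 0, 0); (0, 2, 0, 0, 0, 0, 2))


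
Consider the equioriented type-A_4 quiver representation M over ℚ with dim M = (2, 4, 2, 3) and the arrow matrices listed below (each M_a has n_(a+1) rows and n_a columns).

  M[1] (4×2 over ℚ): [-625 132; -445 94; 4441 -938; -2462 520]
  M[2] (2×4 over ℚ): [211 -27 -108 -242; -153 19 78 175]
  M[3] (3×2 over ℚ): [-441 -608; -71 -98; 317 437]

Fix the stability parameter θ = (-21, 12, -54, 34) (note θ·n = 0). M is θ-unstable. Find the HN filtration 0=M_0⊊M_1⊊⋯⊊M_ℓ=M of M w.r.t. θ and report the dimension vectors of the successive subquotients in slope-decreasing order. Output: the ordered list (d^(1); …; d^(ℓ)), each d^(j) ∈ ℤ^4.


Via rank(M_{q-1}∘⋯∘M_p): M ≅ I[1,4]^2, I[2,2]^2, I[4,4].
μ_θ-semistable layers: μ^(1)=34; μ^(2)=12; μ^(3)=-21

((0, 0, 0, 3); (0, 2, 0, 0); (2, 2, 2, 0))


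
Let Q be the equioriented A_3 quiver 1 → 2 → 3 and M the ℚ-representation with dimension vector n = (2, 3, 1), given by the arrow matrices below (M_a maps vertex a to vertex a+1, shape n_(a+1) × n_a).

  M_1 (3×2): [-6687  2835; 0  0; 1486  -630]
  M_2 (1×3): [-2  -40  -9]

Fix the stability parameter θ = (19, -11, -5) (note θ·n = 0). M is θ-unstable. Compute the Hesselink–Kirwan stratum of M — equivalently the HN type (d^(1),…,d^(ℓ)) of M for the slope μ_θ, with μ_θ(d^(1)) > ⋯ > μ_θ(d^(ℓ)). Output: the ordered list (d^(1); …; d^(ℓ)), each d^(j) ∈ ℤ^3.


Interval decomposition of M: I[1,1], I[1,2], I[2,2], I[2,3].
HN type (ℓ=4): μ^(1)=19; μ^(2)=4; μ^(3)=-5; μ^(4)=-11

((1, 0, 0); (1, 1, 0); (0, 0, 1); (0, 2, 0))


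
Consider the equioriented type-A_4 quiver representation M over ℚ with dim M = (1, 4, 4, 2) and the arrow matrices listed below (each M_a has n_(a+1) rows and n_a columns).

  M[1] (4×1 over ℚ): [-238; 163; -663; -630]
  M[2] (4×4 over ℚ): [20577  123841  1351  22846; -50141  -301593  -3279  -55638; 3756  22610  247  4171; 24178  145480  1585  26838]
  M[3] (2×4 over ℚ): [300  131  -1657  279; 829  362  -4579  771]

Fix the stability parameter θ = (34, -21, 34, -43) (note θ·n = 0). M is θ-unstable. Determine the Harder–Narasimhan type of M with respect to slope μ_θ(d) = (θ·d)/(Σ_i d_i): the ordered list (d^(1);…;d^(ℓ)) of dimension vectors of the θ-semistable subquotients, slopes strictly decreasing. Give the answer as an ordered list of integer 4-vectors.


Barcode: M ≅ I[1,4], I[2,3]^2, I[2,4]. HN layers by μ_θ (4 steps, strictly decreasing):
  μ^(1)=34; μ^(2)=1; μ^(3)=-9/2; μ^(4)=-21

((0, 0, 2, 0); (1, 1, 1, 1); (0, 0, 1, 1); (0, 3, 0, 0))


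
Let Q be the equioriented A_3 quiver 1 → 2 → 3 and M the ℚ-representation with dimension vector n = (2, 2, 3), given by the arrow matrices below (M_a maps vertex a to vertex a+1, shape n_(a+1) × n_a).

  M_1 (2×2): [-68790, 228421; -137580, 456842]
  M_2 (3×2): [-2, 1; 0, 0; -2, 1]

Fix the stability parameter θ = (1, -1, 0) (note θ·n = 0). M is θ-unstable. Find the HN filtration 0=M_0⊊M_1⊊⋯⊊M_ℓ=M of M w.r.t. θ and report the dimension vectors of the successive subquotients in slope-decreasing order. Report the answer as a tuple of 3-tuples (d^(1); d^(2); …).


Interval decomposition of M: I[1,1], I[1,2], I[2,3], I[3,3]^2.
HN type (ℓ=3): μ^(1)=1; μ^(2)=0; μ^(3)=-1

((1, 0, 0); (1, 1, 3); (0, 1, 0))


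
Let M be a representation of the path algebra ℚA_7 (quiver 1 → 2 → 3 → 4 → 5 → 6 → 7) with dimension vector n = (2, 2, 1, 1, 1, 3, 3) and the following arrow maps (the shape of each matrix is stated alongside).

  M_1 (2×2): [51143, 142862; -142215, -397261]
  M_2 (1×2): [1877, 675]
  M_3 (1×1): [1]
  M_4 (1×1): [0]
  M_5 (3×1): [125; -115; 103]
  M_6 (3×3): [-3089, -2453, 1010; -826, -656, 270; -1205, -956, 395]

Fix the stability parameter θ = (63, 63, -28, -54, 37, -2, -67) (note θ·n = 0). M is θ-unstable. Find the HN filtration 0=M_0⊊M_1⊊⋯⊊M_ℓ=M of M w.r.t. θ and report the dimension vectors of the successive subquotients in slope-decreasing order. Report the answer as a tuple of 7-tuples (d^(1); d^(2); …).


Via rank(M_{q-1}∘⋯∘M_p): M ≅ I[1,2], I[1,4], I[5,6], I[6,7]^2, I[7,7].
μ_θ-semistable layers: μ^(1)=63; μ^(2)=35/2; μ^(3)=11; μ^(4)=-69/2; μ^(5)=-67

((1, 1, 0, 0, 0, 0, 0); (0, 0, 0, 0, 1, 1, 0); (1, 1, 1, 1, 0, 0, 0); (0, 0, 0, 0, 0, 2, 2); (0, 0, 0, 0, 0, 0, 1))


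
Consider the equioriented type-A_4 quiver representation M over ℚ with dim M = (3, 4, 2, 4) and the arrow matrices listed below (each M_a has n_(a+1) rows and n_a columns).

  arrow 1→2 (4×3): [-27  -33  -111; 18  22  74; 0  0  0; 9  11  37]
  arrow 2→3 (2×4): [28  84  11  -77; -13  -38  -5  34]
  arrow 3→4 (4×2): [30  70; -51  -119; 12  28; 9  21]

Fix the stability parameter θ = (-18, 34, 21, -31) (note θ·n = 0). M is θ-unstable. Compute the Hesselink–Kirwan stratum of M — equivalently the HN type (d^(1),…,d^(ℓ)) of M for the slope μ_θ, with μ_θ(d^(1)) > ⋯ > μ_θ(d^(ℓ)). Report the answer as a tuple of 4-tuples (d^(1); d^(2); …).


Barcode: M ≅ I[1,1]^2, I[1,3], I[2,2]^2, I[2,4], I[4,4]^3. HN layers by μ_θ (5 steps, strictly decreasing):
  μ^(1)=34; μ^(2)=55/2; μ^(3)=8; μ^(4)=-18; μ^(5)=-31

((0, 2, 0, 0); (0, 1, 1, 0); (0, 1, 1, 1); (3, 0, 0, 0); (0, 0, 0, 3))


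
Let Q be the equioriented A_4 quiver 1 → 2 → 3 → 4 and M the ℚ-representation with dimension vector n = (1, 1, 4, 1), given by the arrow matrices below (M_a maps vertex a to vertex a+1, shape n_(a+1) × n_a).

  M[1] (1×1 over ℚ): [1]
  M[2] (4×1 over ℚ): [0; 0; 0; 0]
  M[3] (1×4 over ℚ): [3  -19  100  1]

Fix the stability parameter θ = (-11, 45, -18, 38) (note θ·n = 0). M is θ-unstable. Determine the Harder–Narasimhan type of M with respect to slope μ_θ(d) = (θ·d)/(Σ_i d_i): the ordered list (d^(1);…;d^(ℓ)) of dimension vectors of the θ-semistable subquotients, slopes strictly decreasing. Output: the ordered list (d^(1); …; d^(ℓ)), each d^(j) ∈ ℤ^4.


Interval decomposition of M: I[1,2], I[3,3]^3, I[3,4].
HN type (ℓ=4): μ^(1)=45; μ^(2)=38; μ^(3)=-11; μ^(4)=-18

((0, 1, 0, 0); (0, 0, 0, 1); (1, 0, 0, 0); (0, 0, 4, 0))


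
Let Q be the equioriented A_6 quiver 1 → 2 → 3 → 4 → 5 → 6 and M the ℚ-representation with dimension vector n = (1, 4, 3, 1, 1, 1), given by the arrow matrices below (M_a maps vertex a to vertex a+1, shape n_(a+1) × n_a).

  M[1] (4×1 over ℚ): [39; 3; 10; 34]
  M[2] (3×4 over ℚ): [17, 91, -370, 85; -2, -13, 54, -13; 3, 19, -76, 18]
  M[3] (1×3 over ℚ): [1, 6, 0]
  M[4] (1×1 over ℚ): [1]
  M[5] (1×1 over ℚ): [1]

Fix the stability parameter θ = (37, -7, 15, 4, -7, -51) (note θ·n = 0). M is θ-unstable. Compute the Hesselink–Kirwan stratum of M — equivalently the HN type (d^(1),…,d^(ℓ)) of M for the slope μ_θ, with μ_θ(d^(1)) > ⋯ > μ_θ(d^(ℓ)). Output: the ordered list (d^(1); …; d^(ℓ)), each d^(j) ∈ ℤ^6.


Via rank(M_{q-1}∘⋯∘M_p): M ≅ I[1,6], I[2,2], I[2,3]^2.
μ_θ-semistable layers: μ^(1)=15; μ^(2)=-3/2; μ^(3)=-7

((0, 0, 2, 0, 0, 0); (1, 1, 1, 1, 1, 1); (0, 3, 0, 0, 0, 0))


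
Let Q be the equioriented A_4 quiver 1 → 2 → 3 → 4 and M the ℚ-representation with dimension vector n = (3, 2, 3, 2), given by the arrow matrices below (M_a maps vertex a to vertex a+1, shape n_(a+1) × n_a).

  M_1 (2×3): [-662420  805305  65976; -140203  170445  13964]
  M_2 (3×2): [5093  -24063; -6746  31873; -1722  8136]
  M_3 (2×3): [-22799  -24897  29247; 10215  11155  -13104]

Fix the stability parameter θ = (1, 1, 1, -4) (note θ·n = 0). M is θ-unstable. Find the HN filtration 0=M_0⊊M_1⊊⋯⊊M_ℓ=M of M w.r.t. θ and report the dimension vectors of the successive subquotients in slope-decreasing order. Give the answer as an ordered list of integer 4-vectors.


Interval decomposition of M: I[1,1], I[1,4]^2, I[3,3].
HN type (ℓ=2): μ^(1)=1; μ^(2)=-1/4

((1, 0, 1, 0); (2, 2, 2, 2))


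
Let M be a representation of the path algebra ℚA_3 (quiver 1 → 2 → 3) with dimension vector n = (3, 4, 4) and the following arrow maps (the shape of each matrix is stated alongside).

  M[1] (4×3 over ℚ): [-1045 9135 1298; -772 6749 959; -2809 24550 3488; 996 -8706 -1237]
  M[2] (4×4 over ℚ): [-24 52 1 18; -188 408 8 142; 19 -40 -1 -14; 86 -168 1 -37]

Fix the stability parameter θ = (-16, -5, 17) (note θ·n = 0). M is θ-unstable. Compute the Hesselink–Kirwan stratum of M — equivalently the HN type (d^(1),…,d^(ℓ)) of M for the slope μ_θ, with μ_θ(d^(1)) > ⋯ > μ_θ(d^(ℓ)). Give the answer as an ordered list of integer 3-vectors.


Barcode: M ≅ I[1,3]^3, I[2,2], I[3,3]. HN layers by μ_θ (3 steps, strictly decreasing):
  μ^(1)=17; μ^(2)=-5; μ^(3)=-16

((0, 0, 4); (0, 4, 0); (3, 0, 0))


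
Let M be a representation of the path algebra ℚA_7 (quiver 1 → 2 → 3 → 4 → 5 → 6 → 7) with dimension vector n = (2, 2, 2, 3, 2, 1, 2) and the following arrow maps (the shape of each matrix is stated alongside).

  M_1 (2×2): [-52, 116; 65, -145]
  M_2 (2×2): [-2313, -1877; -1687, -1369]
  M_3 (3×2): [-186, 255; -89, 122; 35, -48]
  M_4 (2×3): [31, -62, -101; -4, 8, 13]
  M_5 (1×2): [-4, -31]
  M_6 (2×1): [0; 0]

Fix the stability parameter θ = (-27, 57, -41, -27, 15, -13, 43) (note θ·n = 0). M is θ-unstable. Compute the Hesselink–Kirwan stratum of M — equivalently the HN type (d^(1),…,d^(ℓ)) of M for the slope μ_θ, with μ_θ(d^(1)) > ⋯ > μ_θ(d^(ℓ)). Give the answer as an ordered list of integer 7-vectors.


Via rank(M_{q-1}∘⋯∘M_p): M ≅ I[1,1], I[1,6], I[2,5], I[4,4], I[7,7]^2.
μ_θ-semistable layers: μ^(1)=43; μ^(2)=15; μ^(3)=1; μ^(4)=-11/3; μ^(5)=-27

((0, 0, 0, 0, 0, 0, 2); (0, 0, 0, 0, 1, 0, 0); (0, 0, 0, 0, 1, 1, 0); (0, 2, 2, 2, 0, 0, 0); (2, 0, 0, 1, 0, 0, 0))


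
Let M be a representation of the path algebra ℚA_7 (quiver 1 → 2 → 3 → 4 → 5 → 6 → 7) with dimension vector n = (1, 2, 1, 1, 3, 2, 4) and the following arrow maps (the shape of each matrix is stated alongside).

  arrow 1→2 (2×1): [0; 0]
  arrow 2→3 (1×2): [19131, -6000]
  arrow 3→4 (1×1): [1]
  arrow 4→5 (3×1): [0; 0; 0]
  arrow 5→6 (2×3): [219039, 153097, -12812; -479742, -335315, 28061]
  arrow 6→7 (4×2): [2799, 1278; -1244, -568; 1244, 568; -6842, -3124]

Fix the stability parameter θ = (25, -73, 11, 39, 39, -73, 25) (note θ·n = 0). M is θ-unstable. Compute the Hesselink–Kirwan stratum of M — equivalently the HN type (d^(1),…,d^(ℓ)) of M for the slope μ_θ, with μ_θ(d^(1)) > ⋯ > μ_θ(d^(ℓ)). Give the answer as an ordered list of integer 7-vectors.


Via rank(M_{q-1}∘⋯∘M_p): M ≅ I[1,1], I[2,2], I[2,4], I[5,5], I[5,6], I[5,7], I[7,7]^3.
μ_θ-semistable layers: μ^(1)=39; μ^(2)=25; μ^(3)=11; μ^(4)=-17; μ^(5)=-73

((0, 0, 0, 1, 1, 0, 0); (1, 0, 0, 0, 0, 0, 4); (0, 0, 1, 0, 0, 0, 0); (0, 0, 0, 0, 2, 2, 0); (0, 2, 0, 0, 0, 0, 0))


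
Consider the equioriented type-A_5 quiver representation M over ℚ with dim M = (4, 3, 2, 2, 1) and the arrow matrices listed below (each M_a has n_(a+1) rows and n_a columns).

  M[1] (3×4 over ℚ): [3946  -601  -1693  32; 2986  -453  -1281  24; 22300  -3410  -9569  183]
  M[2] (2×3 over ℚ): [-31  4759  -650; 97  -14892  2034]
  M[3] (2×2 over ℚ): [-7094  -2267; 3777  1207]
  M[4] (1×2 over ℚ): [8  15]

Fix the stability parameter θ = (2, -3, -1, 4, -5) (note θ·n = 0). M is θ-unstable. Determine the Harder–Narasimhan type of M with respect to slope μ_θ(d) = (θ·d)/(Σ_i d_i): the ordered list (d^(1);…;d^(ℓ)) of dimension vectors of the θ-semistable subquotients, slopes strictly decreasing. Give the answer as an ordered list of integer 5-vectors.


Via rank(M_{q-1}∘⋯∘M_p): M ≅ I[1,1], I[1,2], I[1,4], I[1,5].
μ_θ-semistable layers: μ^(1)=4; μ^(2)=2; μ^(3)=-1/2; μ^(4)=-2/3

((0, 0, 0, 1, 0); (1, 0, 0, 0, 0); (1, 1, 0, 1, 1); (2, 2, 2, 0, 0))


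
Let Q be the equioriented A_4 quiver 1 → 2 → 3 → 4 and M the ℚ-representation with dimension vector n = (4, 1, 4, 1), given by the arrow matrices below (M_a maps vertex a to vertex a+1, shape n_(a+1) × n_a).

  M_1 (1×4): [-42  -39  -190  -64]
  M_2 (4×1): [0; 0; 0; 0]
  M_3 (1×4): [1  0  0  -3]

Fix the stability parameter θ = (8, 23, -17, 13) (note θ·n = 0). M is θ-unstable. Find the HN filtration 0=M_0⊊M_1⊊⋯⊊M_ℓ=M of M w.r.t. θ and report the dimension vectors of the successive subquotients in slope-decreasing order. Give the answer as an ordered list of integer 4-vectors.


Interval decomposition of M: I[1,1]^3, I[1,2], I[3,3]^3, I[3,4].
HN type (ℓ=4): μ^(1)=23; μ^(2)=13; μ^(3)=8; μ^(4)=-17

((0, 1, 0, 0); (0, 0, 0, 1); (4, 0, 0, 0); (0, 0, 4, 0))


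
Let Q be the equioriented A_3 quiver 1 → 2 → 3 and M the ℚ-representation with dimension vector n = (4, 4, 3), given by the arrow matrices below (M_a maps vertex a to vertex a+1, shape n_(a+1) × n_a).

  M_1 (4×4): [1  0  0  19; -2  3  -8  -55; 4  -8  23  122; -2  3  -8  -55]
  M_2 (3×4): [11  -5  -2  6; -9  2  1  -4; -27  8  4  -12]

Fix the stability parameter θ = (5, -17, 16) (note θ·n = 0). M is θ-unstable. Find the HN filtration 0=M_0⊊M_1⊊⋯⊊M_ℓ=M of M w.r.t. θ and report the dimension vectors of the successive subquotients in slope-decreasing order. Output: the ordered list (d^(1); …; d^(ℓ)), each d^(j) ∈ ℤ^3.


Via rank(M_{q-1}∘⋯∘M_p): M ≅ I[1,1], I[1,3]^3, I[2,2].
μ_θ-semistable layers: μ^(1)=16; μ^(2)=5; μ^(3)=-6; μ^(4)=-17

((0, 0, 3); (1, 0, 0); (3, 3, 0); (0, 1, 0))


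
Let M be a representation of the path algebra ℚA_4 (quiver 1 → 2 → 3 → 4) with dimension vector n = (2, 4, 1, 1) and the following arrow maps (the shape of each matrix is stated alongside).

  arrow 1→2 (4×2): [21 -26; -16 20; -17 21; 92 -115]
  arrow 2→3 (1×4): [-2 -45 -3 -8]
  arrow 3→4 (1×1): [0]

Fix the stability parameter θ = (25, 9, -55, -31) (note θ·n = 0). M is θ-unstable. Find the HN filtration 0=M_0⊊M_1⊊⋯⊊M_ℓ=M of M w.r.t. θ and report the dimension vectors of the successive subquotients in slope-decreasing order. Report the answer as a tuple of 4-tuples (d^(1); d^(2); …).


Via rank(M_{q-1}∘⋯∘M_p): M ≅ I[1,2], I[1,3], I[2,2]^2, I[4,4].
μ_θ-semistable layers: μ^(1)=17; μ^(2)=9; μ^(3)=-7; μ^(4)=-31

((1, 1, 0, 0); (0, 2, 0, 0); (1, 1, 1, 0); (0, 0, 0, 1))


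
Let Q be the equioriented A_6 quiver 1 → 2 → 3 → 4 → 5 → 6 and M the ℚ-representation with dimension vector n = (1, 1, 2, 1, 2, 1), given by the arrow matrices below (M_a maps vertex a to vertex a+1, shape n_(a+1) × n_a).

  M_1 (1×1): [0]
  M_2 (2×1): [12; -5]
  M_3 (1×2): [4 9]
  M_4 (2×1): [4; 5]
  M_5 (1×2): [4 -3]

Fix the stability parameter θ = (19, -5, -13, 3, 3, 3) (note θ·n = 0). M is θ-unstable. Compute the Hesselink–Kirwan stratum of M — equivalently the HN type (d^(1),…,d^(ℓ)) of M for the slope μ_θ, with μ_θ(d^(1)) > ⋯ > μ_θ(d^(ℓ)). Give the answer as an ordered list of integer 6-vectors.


Via rank(M_{q-1}∘⋯∘M_p): M ≅ I[1,1], I[2,6], I[3,3], I[5,5].
μ_θ-semistable layers: μ^(1)=19; μ^(2)=3; μ^(3)=-9; μ^(4)=-13

((1, 0, 0, 0, 0, 0); (0, 0, 0, 1, 2, 1); (0, 1, 1, 0, 0, 0); (0, 0, 1, 0, 0, 0))


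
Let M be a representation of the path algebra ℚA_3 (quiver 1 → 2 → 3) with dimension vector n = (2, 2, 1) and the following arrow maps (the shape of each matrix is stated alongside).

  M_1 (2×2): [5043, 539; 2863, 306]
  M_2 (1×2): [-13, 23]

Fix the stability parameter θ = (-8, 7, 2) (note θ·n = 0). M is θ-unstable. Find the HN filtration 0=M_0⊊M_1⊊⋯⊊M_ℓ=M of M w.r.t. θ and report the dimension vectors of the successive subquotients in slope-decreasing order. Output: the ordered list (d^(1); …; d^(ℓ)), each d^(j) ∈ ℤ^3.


Via rank(M_{q-1}∘⋯∘M_p): M ≅ I[1,2], I[1,3].
μ_θ-semistable layers: μ^(1)=7; μ^(2)=9/2; μ^(3)=-8

((0, 1, 0); (0, 1, 1); (2, 0, 0))


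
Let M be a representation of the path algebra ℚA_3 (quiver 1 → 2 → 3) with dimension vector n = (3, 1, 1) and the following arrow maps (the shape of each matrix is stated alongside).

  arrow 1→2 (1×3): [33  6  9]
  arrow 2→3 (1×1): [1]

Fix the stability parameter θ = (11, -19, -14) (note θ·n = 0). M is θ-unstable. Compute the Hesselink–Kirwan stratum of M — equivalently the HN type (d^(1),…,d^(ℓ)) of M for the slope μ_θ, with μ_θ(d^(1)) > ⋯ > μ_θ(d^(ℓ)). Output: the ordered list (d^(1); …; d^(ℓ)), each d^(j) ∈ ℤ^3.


Barcode: M ≅ I[1,1]^2, I[1,3]. HN layers by μ_θ (2 steps, strictly decreasing):
  μ^(1)=11; μ^(2)=-22/3

((2, 0, 0); (1, 1, 1))


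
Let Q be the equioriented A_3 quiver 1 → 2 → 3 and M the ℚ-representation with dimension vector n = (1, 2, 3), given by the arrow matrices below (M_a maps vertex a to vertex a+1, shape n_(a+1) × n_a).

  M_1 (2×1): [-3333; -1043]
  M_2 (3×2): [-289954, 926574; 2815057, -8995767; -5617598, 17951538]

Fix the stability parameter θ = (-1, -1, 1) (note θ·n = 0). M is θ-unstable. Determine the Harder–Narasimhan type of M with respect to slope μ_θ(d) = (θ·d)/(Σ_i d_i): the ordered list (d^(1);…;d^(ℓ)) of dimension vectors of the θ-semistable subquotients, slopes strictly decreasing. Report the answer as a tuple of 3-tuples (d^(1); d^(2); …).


Interval decomposition of M: I[1,2], I[2,3], I[3,3]^2.
HN type (ℓ=2): μ^(1)=1; μ^(2)=-1

((0, 0, 3); (1, 2, 0))


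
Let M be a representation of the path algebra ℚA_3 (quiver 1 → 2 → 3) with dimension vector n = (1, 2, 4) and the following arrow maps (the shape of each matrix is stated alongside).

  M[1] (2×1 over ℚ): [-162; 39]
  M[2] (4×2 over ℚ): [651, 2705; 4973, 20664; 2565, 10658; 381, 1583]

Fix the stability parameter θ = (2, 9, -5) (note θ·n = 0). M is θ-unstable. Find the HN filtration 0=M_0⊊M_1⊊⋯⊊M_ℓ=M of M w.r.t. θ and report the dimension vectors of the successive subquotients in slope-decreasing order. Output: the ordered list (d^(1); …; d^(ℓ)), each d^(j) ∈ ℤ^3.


Via rank(M_{q-1}∘⋯∘M_p): M ≅ I[1,3], I[2,3], I[3,3]^2.
μ_θ-semistable layers: μ^(1)=2; μ^(2)=-5

((1, 2, 2); (0, 0, 2))


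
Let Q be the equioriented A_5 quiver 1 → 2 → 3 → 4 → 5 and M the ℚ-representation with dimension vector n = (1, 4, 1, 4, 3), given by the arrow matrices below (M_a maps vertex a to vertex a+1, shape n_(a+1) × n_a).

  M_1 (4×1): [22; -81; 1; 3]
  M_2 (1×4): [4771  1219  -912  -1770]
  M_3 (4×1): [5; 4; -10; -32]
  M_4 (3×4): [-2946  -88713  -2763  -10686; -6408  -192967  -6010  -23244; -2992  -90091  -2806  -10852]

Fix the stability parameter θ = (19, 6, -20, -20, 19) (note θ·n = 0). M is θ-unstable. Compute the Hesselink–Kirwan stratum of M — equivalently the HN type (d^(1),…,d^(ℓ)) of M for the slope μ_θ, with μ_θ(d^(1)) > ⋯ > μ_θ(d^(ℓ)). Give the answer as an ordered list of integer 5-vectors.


Via rank(M_{q-1}∘⋯∘M_p): M ≅ I[1,4], I[2,2]^3, I[4,4], I[4,5]^2, I[5,5].
μ_θ-semistable layers: μ^(1)=19; μ^(2)=6; μ^(3)=-15/4; μ^(4)=-20

((0, 0, 0, 0, 3); (0, 3, 0, 0, 0); (1, 1, 1, 1, 0); (0, 0, 0, 3, 0))


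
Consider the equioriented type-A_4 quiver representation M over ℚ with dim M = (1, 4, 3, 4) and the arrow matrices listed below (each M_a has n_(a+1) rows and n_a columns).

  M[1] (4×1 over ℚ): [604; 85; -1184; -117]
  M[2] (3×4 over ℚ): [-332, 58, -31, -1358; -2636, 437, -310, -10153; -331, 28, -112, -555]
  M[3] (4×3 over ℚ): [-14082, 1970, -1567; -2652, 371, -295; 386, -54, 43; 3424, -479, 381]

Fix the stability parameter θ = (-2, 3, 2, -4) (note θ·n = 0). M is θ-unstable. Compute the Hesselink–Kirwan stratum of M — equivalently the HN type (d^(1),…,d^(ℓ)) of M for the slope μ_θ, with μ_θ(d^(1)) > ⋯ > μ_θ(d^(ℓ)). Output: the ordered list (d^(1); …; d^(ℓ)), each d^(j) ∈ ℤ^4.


Via rank(M_{q-1}∘⋯∘M_p): M ≅ I[1,4], I[2,2], I[2,3], I[2,4], I[4,4]^2.
μ_θ-semistable layers: μ^(1)=3; μ^(2)=5/2; μ^(3)=1/3; μ^(4)=-2; μ^(5)=-4

((0, 1, 0, 0); (0, 1, 1, 0); (0, 2, 2, 2); (1, 0, 0, 0); (0, 0, 0, 2))


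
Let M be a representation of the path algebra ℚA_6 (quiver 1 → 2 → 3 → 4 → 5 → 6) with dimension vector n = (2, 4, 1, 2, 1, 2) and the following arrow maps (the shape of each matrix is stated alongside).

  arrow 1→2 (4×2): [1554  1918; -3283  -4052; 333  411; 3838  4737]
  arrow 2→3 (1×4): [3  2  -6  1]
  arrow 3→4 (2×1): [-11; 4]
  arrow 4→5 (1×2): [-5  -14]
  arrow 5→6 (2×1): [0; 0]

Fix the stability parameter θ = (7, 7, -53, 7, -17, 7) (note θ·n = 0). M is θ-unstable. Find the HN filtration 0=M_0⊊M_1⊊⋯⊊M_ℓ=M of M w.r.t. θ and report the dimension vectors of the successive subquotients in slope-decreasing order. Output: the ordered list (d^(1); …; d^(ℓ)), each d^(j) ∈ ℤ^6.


Via rank(M_{q-1}∘⋯∘M_p): M ≅ I[1,2], I[1,5], I[2,2]^2, I[4,4], I[6,6]^2.
μ_θ-semistable layers: μ^(1)=7; μ^(2)=-5; μ^(3)=-13

((1, 3, 0, 1, 0, 2); (0, 0, 0, 1, 1, 0); (1, 1, 1, 0, 0, 0))


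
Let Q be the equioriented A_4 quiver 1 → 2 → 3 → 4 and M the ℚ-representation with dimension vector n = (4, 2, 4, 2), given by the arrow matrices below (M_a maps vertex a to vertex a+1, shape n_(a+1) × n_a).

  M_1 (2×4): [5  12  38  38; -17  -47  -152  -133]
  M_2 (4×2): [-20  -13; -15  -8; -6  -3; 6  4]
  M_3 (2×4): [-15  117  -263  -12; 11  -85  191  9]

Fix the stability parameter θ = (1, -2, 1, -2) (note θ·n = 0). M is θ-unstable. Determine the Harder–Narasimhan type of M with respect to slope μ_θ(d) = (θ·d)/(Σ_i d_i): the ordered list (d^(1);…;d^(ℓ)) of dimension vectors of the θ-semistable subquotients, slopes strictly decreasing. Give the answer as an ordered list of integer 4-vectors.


Via rank(M_{q-1}∘⋯∘M_p): M ≅ I[1,1]^2, I[1,3], I[1,4], I[3,3], I[3,4].
μ_θ-semistable layers: μ^(1)=1; μ^(2)=-1/2

((2, 0, 2, 0); (2, 2, 2, 2))


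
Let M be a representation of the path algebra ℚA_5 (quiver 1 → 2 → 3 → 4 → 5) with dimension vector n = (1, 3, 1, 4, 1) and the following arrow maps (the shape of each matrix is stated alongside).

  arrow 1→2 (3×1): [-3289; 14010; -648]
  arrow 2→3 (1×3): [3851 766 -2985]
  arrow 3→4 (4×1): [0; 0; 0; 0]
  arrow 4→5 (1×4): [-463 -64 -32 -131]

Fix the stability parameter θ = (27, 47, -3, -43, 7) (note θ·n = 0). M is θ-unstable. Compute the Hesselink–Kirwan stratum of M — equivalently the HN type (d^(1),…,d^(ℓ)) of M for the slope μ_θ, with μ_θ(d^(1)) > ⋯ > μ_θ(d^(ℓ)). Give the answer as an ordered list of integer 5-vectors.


Barcode: M ≅ I[1,3], I[2,2]^2, I[4,4]^3, I[4,5]. HN layers by μ_θ (4 steps, strictly decreasing):
  μ^(1)=47; μ^(2)=71/3; μ^(3)=7; μ^(4)=-43

((0, 2, 0, 0, 0); (1, 1, 1, 0, 0); (0, 0, 0, 0, 1); (0, 0, 0, 4, 0))


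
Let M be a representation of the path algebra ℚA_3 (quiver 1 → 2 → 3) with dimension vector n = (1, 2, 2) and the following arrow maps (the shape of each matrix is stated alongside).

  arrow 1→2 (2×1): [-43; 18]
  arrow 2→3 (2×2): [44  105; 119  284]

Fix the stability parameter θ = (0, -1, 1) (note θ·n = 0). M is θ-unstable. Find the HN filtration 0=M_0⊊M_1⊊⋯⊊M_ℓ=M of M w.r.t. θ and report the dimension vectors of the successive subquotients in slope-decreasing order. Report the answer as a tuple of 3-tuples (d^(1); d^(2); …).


Interval decomposition of M: I[1,3], I[2,3].
HN type (ℓ=3): μ^(1)=1; μ^(2)=-1/2; μ^(3)=-1

((0, 0, 2); (1, 1, 0); (0, 1, 0))


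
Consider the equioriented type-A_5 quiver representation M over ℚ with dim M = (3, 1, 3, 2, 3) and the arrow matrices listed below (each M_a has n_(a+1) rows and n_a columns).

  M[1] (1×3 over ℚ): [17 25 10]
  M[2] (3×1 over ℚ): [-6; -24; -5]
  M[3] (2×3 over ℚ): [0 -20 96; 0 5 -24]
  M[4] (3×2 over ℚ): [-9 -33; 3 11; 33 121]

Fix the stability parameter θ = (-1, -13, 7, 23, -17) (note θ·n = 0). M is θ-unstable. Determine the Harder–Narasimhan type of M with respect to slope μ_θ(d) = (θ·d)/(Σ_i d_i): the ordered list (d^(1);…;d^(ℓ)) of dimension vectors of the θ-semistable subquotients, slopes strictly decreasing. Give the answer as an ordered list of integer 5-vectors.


Via rank(M_{q-1}∘⋯∘M_p): M ≅ I[1,1]^2, I[1,3], I[3,3], I[3,5], I[4,4], I[5,5]^2.
μ_θ-semistable layers: μ^(1)=23; μ^(2)=7; μ^(3)=13/3; μ^(4)=-1; μ^(5)=-7; μ^(6)=-17

((0, 0, 0, 1, 0); (0, 0, 2, 0, 0); (0, 0, 1, 1, 1); (2, 0, 0, 0, 0); (1, 1, 0, 0, 0); (0, 0, 0, 0, 2))


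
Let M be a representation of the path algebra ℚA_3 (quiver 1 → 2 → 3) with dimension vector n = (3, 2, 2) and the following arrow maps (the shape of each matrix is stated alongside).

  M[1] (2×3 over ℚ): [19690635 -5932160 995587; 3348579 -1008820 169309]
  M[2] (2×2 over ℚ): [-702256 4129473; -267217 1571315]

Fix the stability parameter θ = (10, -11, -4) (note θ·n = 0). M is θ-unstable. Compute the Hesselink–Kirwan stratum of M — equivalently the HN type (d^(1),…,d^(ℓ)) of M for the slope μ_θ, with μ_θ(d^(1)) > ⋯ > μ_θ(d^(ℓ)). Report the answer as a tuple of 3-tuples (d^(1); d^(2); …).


Via rank(M_{q-1}∘⋯∘M_p): M ≅ I[1,1], I[1,3]^2.
μ_θ-semistable layers: μ^(1)=10; μ^(2)=-5/3

((1, 0, 0); (2, 2, 2))


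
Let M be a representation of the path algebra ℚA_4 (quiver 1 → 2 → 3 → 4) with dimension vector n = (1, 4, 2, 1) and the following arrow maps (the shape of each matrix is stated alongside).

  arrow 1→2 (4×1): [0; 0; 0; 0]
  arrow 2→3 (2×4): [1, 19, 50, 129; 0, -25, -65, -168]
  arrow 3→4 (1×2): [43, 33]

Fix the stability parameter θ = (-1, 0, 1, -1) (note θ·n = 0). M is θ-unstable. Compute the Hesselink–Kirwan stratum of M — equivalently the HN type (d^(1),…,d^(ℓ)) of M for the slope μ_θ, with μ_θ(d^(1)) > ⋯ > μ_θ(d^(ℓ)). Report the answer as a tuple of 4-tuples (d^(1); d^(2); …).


Interval decomposition of M: I[1,1], I[2,2]^2, I[2,3], I[2,4].
HN type (ℓ=3): μ^(1)=1; μ^(2)=0; μ^(3)=-1

((0, 0, 1, 0); (0, 4, 1, 1); (1, 0, 0, 0))


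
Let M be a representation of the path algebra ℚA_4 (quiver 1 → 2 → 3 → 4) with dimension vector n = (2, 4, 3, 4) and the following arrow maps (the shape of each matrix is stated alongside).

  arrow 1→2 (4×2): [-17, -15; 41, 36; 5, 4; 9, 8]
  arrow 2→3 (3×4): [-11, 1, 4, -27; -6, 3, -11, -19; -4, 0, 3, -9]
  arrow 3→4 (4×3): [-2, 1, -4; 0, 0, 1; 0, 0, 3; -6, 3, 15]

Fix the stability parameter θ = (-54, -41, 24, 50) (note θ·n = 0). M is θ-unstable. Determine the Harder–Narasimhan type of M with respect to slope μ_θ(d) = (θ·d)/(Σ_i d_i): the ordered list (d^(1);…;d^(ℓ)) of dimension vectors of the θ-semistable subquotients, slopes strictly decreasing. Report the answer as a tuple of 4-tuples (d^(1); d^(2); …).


Via rank(M_{q-1}∘⋯∘M_p): M ≅ I[1,3], I[1,4], I[2,2], I[2,4], I[4,4]^2.
μ_θ-semistable layers: μ^(1)=50; μ^(2)=24; μ^(3)=-41; μ^(4)=-54

((0, 0, 0, 4); (0, 0, 3, 0); (0, 4, 0, 0); (2, 0, 0, 0))


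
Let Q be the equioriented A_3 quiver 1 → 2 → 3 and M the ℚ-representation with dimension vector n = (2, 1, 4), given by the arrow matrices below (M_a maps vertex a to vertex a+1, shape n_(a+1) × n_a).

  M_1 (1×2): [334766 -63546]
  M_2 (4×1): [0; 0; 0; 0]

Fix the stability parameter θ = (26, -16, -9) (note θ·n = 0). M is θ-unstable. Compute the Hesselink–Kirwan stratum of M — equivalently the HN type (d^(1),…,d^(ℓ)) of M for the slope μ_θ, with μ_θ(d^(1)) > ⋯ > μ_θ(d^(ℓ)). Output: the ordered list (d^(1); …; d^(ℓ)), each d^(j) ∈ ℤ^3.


Interval decomposition of M: I[1,1], I[1,2], I[3,3]^4.
HN type (ℓ=3): μ^(1)=26; μ^(2)=5; μ^(3)=-9

((1, 0, 0); (1, 1, 0); (0, 0, 4))


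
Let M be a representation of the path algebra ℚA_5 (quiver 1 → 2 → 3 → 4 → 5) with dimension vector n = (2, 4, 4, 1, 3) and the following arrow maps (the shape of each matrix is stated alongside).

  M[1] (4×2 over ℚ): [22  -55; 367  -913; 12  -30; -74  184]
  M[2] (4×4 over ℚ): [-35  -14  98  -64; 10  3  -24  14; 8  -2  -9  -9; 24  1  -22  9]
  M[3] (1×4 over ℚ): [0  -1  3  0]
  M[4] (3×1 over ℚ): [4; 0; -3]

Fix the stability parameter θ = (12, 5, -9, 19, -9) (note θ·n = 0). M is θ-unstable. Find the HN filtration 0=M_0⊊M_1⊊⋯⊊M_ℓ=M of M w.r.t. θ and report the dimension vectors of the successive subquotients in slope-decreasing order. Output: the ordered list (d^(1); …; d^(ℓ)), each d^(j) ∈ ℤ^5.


Via rank(M_{q-1}∘⋯∘M_p): M ≅ I[1,3], I[1,5], I[2,3]^2, I[5,5]^2.
μ_θ-semistable layers: μ^(1)=5; μ^(2)=8/3; μ^(3)=-2; μ^(4)=-9

((0, 0, 0, 1, 1); (2, 2, 2, 0, 0); (0, 2, 2, 0, 0); (0, 0, 0, 0, 2))


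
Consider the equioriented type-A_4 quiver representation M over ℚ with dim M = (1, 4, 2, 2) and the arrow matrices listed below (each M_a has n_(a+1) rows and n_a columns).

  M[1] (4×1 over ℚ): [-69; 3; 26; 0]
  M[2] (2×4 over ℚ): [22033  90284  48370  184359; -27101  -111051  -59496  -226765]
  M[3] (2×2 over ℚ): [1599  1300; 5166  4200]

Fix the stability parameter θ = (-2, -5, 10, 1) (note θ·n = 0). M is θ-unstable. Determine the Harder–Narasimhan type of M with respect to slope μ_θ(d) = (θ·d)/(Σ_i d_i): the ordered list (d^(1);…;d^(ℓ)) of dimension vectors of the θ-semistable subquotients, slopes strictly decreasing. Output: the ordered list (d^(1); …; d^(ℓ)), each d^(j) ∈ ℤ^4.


Via rank(M_{q-1}∘⋯∘M_p): M ≅ I[1,4], I[2,2]^2, I[2,3], I[4,4].
μ_θ-semistable layers: μ^(1)=10; μ^(2)=11/2; μ^(3)=1; μ^(4)=-7/2; μ^(5)=-5

((0, 0, 1, 0); (0, 0, 1, 1); (0, 0, 0, 1); (1, 1, 0, 0); (0, 3, 0, 0))


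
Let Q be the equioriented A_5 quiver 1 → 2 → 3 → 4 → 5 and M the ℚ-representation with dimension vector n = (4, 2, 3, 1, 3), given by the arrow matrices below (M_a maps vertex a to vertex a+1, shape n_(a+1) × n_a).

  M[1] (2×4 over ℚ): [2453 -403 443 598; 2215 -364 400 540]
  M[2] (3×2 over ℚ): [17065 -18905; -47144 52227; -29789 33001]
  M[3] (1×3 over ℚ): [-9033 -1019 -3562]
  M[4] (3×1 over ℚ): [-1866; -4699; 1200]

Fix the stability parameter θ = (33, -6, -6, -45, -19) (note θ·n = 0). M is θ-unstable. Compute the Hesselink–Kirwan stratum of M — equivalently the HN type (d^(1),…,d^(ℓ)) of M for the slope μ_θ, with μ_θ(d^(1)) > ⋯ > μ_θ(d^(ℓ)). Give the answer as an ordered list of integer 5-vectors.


Interval decomposition of M: I[1,1]^2, I[1,3], I[1,5], I[3,3], I[5,5]^2.
HN type (ℓ=5): μ^(1)=33; μ^(2)=7; μ^(3)=-6; μ^(4)=-43/5; μ^(5)=-19

((2, 0, 0, 0, 0); (1, 1, 1, 0, 0); (0, 0, 1, 0, 0); (1, 1, 1, 1, 1); (0, 0, 0, 0, 2))


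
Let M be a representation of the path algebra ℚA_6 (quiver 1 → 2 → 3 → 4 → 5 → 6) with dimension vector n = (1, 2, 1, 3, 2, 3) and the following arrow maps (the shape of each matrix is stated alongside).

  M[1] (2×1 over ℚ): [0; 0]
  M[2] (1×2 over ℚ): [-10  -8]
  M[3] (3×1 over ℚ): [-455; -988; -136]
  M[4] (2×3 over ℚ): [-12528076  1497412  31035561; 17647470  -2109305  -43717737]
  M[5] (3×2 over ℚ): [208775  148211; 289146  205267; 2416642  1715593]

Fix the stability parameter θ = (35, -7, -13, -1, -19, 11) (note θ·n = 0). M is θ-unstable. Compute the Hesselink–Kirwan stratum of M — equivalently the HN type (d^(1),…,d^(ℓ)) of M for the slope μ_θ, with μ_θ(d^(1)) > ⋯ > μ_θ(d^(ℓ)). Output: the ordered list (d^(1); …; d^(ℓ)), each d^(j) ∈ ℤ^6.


Interval decomposition of M: I[1,1], I[2,2], I[2,6], I[4,4], I[4,6], I[6,6].
HN type (ℓ=5): μ^(1)=35; μ^(2)=11; μ^(3)=-1; μ^(4)=-7; μ^(5)=-10

((1, 0, 0, 0, 0, 0); (0, 0, 0, 0, 0, 3); (0, 0, 0, 1, 0, 0); (0, 1, 0, 0, 0, 0); (0, 1, 1, 2, 2, 0))


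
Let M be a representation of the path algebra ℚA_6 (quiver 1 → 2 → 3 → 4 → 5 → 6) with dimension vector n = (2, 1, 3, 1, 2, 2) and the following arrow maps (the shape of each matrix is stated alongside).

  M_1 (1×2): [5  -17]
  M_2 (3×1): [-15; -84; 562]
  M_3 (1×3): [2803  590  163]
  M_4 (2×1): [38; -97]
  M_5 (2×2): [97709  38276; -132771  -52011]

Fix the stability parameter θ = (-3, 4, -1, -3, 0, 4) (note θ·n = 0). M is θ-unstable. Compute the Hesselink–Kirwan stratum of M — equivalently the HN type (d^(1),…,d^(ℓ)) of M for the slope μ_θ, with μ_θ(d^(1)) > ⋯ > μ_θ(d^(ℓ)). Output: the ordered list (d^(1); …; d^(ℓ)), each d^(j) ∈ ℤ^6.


Via rank(M_{q-1}∘⋯∘M_p): M ≅ I[1,1], I[1,6], I[3,3]^2, I[5,6].
μ_θ-semistable layers: μ^(1)=4; μ^(2)=0; μ^(3)=-1; μ^(4)=-3

((0, 0, 0, 0, 0, 2); (0, 1, 1, 1, 2, 0); (0, 0, 2, 0, 0, 0); (2, 0, 0, 0, 0, 0))


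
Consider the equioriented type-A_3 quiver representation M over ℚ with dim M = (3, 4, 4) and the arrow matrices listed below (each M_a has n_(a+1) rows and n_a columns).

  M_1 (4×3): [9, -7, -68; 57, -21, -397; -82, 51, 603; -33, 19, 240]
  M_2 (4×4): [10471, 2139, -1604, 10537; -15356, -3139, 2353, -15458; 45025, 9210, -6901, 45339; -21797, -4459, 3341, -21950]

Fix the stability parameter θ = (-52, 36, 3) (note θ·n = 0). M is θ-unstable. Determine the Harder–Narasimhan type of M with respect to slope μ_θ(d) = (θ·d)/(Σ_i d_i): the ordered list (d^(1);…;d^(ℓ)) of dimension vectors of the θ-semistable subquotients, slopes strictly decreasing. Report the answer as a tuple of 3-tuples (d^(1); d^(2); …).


Interval decomposition of M: I[1,3]^3, I[2,3].
HN type (ℓ=2): μ^(1)=39/2; μ^(2)=-52

((0, 4, 4); (3, 0, 0))


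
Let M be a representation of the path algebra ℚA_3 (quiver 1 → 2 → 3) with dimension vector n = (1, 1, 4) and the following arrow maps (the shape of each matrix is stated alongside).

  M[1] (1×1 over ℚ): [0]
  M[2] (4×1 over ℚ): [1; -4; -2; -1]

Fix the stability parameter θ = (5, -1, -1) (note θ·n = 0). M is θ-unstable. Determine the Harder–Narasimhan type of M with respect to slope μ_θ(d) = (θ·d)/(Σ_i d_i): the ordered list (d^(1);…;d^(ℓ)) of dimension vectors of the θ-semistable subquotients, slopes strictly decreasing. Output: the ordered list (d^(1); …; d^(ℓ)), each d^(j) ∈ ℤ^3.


Barcode: M ≅ I[1,1], I[2,3], I[3,3]^3. HN layers by μ_θ (2 steps, strictly decreasing):
  μ^(1)=5; μ^(2)=-1

((1, 0, 0); (0, 1, 4))


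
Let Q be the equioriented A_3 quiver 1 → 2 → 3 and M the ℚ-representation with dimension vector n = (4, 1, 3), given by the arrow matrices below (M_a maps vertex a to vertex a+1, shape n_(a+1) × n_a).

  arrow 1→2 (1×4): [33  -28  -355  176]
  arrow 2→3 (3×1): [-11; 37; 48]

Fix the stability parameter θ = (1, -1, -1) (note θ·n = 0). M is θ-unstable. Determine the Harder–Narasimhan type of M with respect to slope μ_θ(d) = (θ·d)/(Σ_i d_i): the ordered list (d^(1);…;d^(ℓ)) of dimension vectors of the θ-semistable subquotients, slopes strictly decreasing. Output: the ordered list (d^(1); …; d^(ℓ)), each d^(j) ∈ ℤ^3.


Interval decomposition of M: I[1,1]^3, I[1,3], I[3,3]^2.
HN type (ℓ=3): μ^(1)=1; μ^(2)=-1/3; μ^(3)=-1

((3, 0, 0); (1, 1, 1); (0, 0, 2))


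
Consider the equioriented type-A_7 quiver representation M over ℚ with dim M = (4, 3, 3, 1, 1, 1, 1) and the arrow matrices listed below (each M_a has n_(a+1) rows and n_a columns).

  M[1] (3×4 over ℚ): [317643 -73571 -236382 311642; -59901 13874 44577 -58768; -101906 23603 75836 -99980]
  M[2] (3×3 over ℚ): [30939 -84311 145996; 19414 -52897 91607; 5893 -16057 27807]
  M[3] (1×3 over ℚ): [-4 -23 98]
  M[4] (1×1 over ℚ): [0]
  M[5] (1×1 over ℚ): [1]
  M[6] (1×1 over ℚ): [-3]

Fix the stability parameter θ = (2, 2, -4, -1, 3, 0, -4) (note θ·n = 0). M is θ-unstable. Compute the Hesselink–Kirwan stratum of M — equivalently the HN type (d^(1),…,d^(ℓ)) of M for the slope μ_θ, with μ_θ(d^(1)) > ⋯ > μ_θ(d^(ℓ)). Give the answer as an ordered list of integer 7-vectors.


Interval decomposition of M: I[1,1], I[1,3]^2, I[1,4], I[5,7].
HN type (ℓ=4): μ^(1)=2; μ^(2)=0; μ^(3)=-1/4; μ^(4)=-1/3

((1, 0, 0, 0, 0, 0, 0); (2, 2, 2, 0, 0, 0, 0); (1, 1, 1, 1, 0, 0, 0); (0, 0, 0, 0, 1, 1, 1))


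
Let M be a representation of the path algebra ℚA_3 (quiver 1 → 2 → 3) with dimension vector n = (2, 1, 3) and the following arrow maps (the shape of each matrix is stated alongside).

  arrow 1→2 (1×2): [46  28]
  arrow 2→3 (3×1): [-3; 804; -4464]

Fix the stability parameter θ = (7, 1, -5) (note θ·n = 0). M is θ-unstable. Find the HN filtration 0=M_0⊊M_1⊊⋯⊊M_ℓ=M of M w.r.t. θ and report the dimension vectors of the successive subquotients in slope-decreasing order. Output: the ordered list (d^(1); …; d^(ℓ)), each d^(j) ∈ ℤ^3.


Via rank(M_{q-1}∘⋯∘M_p): M ≅ I[1,1], I[1,3], I[3,3]^2.
μ_θ-semistable layers: μ^(1)=7; μ^(2)=1; μ^(3)=-5

((1, 0, 0); (1, 1, 1); (0, 0, 2))


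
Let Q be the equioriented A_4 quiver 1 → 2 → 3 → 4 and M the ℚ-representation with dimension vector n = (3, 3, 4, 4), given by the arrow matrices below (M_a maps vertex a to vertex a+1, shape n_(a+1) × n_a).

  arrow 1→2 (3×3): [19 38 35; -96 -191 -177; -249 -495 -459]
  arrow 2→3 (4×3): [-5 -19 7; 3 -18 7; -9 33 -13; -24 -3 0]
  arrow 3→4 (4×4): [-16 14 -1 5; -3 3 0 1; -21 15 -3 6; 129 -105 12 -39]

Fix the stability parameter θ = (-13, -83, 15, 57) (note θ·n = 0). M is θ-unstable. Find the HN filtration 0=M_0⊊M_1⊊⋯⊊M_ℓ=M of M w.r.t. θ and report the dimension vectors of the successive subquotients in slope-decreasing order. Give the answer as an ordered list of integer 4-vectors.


Via rank(M_{q-1}∘⋯∘M_p): M ≅ I[1,2], I[1,3], I[1,4], I[3,3], I[3,4], I[4,4]^2.
μ_θ-semistable layers: μ^(1)=57; μ^(2)=15; μ^(3)=-48

((0, 0, 0, 4); (0, 0, 4, 0); (3, 3, 0, 0))


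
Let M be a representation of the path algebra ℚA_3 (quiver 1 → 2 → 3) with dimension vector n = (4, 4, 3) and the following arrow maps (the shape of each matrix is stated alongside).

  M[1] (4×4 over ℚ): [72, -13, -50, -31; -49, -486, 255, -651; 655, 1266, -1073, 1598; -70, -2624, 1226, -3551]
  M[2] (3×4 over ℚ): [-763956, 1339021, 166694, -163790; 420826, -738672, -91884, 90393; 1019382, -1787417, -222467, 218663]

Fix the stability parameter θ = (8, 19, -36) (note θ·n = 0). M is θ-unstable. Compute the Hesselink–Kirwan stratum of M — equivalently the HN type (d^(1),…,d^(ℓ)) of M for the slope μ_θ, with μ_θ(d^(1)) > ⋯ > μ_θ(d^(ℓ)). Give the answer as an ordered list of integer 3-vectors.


Via rank(M_{q-1}∘⋯∘M_p): M ≅ I[1,2], I[1,3]^3.
μ_θ-semistable layers: μ^(1)=19; μ^(2)=8; μ^(3)=-3

((0, 1, 0); (1, 0, 0); (3, 3, 3))


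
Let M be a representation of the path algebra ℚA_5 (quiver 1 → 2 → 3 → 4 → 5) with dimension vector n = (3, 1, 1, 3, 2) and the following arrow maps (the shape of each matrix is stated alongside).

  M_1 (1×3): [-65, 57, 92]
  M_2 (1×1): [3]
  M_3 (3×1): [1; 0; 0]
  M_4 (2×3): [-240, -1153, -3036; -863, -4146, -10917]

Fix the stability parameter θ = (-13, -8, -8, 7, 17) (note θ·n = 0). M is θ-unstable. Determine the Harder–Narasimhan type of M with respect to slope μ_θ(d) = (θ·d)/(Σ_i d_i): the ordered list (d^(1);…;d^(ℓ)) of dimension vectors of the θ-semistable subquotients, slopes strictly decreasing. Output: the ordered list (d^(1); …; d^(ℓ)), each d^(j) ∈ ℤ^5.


Via rank(M_{q-1}∘⋯∘M_p): M ≅ I[1,1]^2, I[1,5], I[4,4], I[4,5].
μ_θ-semistable layers: μ^(1)=17; μ^(2)=7; μ^(3)=-8; μ^(4)=-13

((0, 0, 0, 0, 2); (0, 0, 0, 3, 0); (0, 1, 1, 0, 0); (3, 0, 0, 0, 0))
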